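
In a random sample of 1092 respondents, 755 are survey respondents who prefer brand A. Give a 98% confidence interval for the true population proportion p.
(0.659, 0.724)

Proportion CI:
p̂ = 755/1092 = 0.69139
SE = √(p̂(1-p̂)/n) = √(0.69139 · 0.30861 / 1092) = 0.01398

z* = 2.326
Margin = z* · SE = 2.326 · 0.01398 = 0.0325

CI: 0.69139 ± 0.0325 = (0.659, 0.724)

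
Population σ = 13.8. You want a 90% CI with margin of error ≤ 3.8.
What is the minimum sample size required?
n ≥ 36

For margin E ≤ 3.8:
n ≥ (z* · σ / E)²
n ≥ (1.645 · 13.8 / 3.8)²
n ≥ 35.69

Minimum n = 36 (rounding up)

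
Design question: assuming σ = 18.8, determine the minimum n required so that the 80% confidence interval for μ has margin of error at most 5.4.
n ≥ 20

For margin E ≤ 5.4:
n ≥ (z* · σ / E)²
n ≥ (1.282 · 18.8 / 5.4)²
n ≥ 19.92

Minimum n = 20 (rounding up)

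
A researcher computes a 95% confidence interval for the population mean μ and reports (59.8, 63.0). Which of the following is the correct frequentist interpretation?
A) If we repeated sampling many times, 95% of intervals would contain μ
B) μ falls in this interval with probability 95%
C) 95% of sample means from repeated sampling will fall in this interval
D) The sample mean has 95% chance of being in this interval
A

A) Correct — this is the frequentist long-run coverage interpretation.
B) Wrong — μ is fixed; the randomness lives in the interval, not in μ.
C) Wrong — coverage applies to intervals containing μ, not to future x̄ values.
D) Wrong — x̄ is observed and sits in the interval by construction.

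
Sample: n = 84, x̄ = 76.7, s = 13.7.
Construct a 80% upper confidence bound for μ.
μ ≤ 77.96

Upper bound (one-sided):
t* = 0.846 (one-sided for 80%)
Upper bound = x̄ + t* · s/√n = 76.7 + 0.846 · 13.7/√84 = 77.96

We are 80% confident that μ ≤ 77.96.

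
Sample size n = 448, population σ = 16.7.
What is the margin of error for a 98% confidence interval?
Margin of error = 1.84

Margin of error = z* · σ/√n
= 2.326 · 16.7/√448
= 2.326 · 16.7/21.1660
= 1.84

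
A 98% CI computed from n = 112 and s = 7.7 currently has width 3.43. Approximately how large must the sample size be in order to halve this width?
n ≈ 448

CI width ∝ 1/√n
To reduce width by factor 2, need √n to grow by 2 → need 2² = 4 times as many samples.

Current: n = 112, width = 3.43
New: n = 448, width ≈ 1.70

Width reduced by factor of 3.43/1.70 = 2.02.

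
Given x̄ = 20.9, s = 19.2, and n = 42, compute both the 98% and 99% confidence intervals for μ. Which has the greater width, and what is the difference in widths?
99% CI is wider by 1.65

df = 41
98% CI: t* = 2.421, (13.73, 28.07), width = 2 · t* · s/√n = 14.35
99% CI: t* = 2.701, (12.90, 28.90), width = 2 · t* · s/√n = 16.00

The 99% CI is wider by 16.00 - 14.35 = 1.65.
Higher confidence requires a wider interval.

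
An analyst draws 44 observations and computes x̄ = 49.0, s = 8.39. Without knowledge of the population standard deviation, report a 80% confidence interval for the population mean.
(47.35, 50.65)

t-interval (σ unknown):
df = n - 1 = 43
t* = 1.302 for 80% confidence

Margin of error = t* · s/√n = 1.302 · 8.39/√44 = 1.65

CI: (47.35, 50.65)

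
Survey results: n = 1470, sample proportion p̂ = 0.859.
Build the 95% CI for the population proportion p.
(0.841, 0.877)

Proportion CI:
SE = √(p̂(1-p̂)/n) = √(0.859 · 0.141 / 1470) = 0.00908

z* = 1.960
Margin = z* · SE = 1.960 · 0.00908 = 0.0178

CI: 0.859 ± 0.0178 = (0.841, 0.877)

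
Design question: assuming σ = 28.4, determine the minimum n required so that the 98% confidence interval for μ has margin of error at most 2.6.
n ≥ 646

For margin E ≤ 2.6:
n ≥ (z* · σ / E)²
n ≥ (2.326 · 28.4 / 2.6)²
n ≥ 645.52

Minimum n = 646 (rounding up)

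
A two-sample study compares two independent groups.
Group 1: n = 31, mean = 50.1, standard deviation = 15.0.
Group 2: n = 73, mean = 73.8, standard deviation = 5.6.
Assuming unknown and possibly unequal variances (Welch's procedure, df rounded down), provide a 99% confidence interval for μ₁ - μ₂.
(-31.28, -16.12)

Difference: x̄₁ - x̄₂ = -23.70
SE = √(s₁²/n₁ + s₂²/n₂) = √(15.0²/31 + 5.6²/73) = 2.7727
df = 33.61 → 33 (Welch–Satterthwaite, rounded down)
t* = 2.733

CI: -23.70 ± 2.733 · 2.7727 = -23.70 ± 7.58 = (-31.28, -16.12)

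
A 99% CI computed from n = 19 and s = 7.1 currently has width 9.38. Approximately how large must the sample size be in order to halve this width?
n ≈ 76

CI width ∝ 1/√n
To reduce width by factor 2, need √n to grow by 2 → need 2² = 4 times as many samples.

Current: n = 19, width = 9.38
New: n = 76, width ≈ 4.31

Width reduced by factor of 9.38/4.31 = 2.18.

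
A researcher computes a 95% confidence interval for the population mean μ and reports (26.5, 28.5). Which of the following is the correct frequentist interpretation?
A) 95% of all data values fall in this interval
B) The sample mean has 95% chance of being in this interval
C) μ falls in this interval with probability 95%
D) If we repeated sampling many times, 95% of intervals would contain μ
D

A) Wrong — a CI is about the parameter μ, not individual data values.
B) Wrong — x̄ is observed and sits in the interval by construction.
C) Wrong — μ is fixed; the randomness lives in the interval, not in μ.
D) Correct — this is the frequentist long-run coverage interpretation.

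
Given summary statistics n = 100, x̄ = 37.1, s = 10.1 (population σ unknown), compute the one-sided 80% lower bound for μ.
μ ≥ 36.25

Lower bound (one-sided):
t* = 0.845 (one-sided for 80%)
Lower bound = x̄ - t* · s/√n = 37.1 - 0.845 · 10.1/√100 = 36.25

We are 80% confident that μ ≥ 36.25.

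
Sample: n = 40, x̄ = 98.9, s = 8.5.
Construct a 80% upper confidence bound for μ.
μ ≤ 100.04

Upper bound (one-sided):
t* = 0.851 (one-sided for 80%)
Upper bound = x̄ + t* · s/√n = 98.9 + 0.851 · 8.5/√40 = 100.04

We are 80% confident that μ ≤ 100.04.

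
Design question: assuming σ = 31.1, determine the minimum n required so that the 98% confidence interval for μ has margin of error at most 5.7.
n ≥ 162

For margin E ≤ 5.7:
n ≥ (z* · σ / E)²
n ≥ (2.326 · 31.1 / 5.7)²
n ≥ 161.06

Minimum n = 162 (rounding up)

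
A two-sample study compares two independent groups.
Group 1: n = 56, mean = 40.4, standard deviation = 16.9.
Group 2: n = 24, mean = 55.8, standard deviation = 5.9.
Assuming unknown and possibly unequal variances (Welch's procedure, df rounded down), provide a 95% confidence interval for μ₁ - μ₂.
(-20.50, -10.30)

Difference: x̄₁ - x̄₂ = -15.40
SE = √(s₁²/n₁ + s₂²/n₂) = √(16.9²/56 + 5.9²/24) = 2.5594
df = 76.03 → 76 (Welch–Satterthwaite, rounded down)
t* = 1.992

CI: -15.40 ± 1.992 · 2.5594 = -15.40 ± 5.10 = (-20.50, -10.30)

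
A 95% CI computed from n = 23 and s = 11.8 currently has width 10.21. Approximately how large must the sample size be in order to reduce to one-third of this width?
n ≈ 207

CI width ∝ 1/√n
To reduce width by factor 3, need √n to grow by 3 → need 3² = 9 times as many samples.

Current: n = 23, width = 10.21
New: n = 207, width ≈ 3.23

Width reduced by factor of 10.21/3.23 = 3.16.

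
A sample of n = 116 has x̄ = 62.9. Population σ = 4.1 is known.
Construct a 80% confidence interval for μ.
(62.41, 63.39)

z-interval (σ known):
z* = 1.282 for 80% confidence

Margin of error = z* · σ/√n = 1.282 · 4.1/√116 = 0.49

CI: (62.9 - 0.49, 62.9 + 0.49) = (62.41, 63.39)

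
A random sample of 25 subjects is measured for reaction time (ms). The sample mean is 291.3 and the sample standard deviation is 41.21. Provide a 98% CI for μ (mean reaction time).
(270.76, 311.84)

t-interval (σ unknown):
df = n - 1 = 24
t* = 2.492 for 98% confidence

Margin of error = t* · s/√n = 2.492 · 41.21/√25 = 20.54

CI: (270.76, 311.84)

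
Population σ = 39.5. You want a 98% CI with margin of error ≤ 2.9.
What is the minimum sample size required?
n ≥ 1004

For margin E ≤ 2.9:
n ≥ (z* · σ / E)²
n ≥ (2.326 · 39.5 / 2.9)²
n ≥ 1003.73

Minimum n = 1004 (rounding up)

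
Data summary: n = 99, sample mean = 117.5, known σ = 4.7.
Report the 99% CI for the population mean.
(116.28, 118.72)

z-interval (σ known):
z* = 2.576 for 99% confidence

Margin of error = z* · σ/√n = 2.576 · 4.7/√99 = 1.22

CI: (117.5 - 1.22, 117.5 + 1.22) = (116.28, 118.72)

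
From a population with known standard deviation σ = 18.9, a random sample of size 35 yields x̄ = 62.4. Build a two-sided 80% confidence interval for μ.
(58.30, 66.50)

z-interval (σ known):
z* = 1.282 for 80% confidence

Margin of error = z* · σ/√n = 1.282 · 18.9/√35 = 4.10

CI: (62.4 - 4.10, 62.4 + 4.10) = (58.30, 66.50)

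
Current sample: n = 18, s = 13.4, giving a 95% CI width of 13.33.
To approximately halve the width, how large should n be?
n ≈ 72

CI width ∝ 1/√n
To reduce width by factor 2, need √n to grow by 2 → need 2² = 4 times as many samples.

Current: n = 18, width = 13.33
New: n = 72, width ≈ 6.30

Width reduced by factor of 13.33/6.30 = 2.12.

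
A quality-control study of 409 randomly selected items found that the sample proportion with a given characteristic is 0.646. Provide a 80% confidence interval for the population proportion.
(0.616, 0.676)

Proportion CI:
SE = √(p̂(1-p̂)/n) = √(0.646 · 0.354 / 409) = 0.02365

z* = 1.282
Margin = z* · SE = 1.282 · 0.02365 = 0.0303

CI: 0.646 ± 0.0303 = (0.616, 0.676)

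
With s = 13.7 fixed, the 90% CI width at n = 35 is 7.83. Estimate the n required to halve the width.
n ≈ 140

CI width ∝ 1/√n
To reduce width by factor 2, need √n to grow by 2 → need 2² = 4 times as many samples.

Current: n = 35, width = 7.83
New: n = 140, width ≈ 3.83

Width reduced by factor of 7.83/3.83 = 2.04.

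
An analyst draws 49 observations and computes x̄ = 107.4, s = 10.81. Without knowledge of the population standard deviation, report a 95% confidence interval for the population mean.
(104.29, 110.51)

t-interval (σ unknown):
df = n - 1 = 48
t* = 2.011 for 95% confidence

Margin of error = t* · s/√n = 2.011 · 10.81/√49 = 3.11

CI: (104.29, 110.51)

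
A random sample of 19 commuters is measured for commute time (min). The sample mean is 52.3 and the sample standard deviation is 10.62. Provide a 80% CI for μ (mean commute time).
(49.06, 55.54)

t-interval (σ unknown):
df = n - 1 = 18
t* = 1.330 for 80% confidence

Margin of error = t* · s/√n = 1.330 · 10.62/√19 = 3.24

CI: (49.06, 55.54)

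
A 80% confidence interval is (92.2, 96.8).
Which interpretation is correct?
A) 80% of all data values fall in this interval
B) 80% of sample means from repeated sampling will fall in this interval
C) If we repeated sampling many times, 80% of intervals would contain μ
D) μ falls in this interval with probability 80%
C

A) Wrong — a CI is about the parameter μ, not individual data values.
B) Wrong — coverage applies to intervals containing μ, not to future x̄ values.
C) Correct — this is the frequentist long-run coverage interpretation.
D) Wrong — μ is fixed; the randomness lives in the interval, not in μ.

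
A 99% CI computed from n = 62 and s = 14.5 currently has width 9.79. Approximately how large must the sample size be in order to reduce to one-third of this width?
n ≈ 558

CI width ∝ 1/√n
To reduce width by factor 3, need √n to grow by 3 → need 3² = 9 times as many samples.

Current: n = 62, width = 9.79
New: n = 558, width ≈ 3.17

Width reduced by factor of 9.79/3.17 = 3.09.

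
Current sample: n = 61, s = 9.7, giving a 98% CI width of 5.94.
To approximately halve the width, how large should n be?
n ≈ 244

CI width ∝ 1/√n
To reduce width by factor 2, need √n to grow by 2 → need 2² = 4 times as many samples.

Current: n = 61, width = 5.94
New: n = 244, width ≈ 2.91

Width reduced by factor of 5.94/2.91 = 2.04.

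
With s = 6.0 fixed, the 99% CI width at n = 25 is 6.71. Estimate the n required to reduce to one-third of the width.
n ≈ 225

CI width ∝ 1/√n
To reduce width by factor 3, need √n to grow by 3 → need 3² = 9 times as many samples.

Current: n = 25, width = 6.71
New: n = 225, width ≈ 2.08

Width reduced by factor of 6.71/2.08 = 3.23.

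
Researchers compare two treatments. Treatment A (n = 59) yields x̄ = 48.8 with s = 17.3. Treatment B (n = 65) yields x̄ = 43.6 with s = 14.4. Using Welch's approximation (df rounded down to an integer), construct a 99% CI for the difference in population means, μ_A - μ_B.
(-2.33, 12.73)

Difference: x̄₁ - x̄₂ = 5.20
SE = √(s₁²/n₁ + s₂²/n₂) = √(17.3²/59 + 14.4²/65) = 2.8745
df = 113.29 → 113 (Welch–Satterthwaite, rounded down)
t* = 2.620

CI: 5.20 ± 2.620 · 2.8745 = 5.20 ± 7.53 = (-2.33, 12.73)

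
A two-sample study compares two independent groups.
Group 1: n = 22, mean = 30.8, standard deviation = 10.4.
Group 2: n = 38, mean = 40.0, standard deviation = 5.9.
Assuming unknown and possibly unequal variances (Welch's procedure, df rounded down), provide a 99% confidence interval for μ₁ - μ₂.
(-15.87, -2.53)

Difference: x̄₁ - x̄₂ = -9.20
SE = √(s₁²/n₁ + s₂²/n₂) = √(10.4²/22 + 5.9²/38) = 2.4150
df = 28.98 → 28 (Welch–Satterthwaite, rounded down)
t* = 2.763

CI: -9.20 ± 2.763 · 2.4150 = -9.20 ± 6.67 = (-15.87, -2.53)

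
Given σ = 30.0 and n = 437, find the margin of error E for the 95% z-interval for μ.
Margin of error = 2.81

Margin of error = z* · σ/√n
= 1.960 · 30.0/√437
= 1.960 · 30.0/20.9045
= 2.81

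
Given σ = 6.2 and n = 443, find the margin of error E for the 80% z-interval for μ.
Margin of error = 0.38

Margin of error = z* · σ/√n
= 1.282 · 6.2/√443
= 1.282 · 6.2/21.0476
= 0.38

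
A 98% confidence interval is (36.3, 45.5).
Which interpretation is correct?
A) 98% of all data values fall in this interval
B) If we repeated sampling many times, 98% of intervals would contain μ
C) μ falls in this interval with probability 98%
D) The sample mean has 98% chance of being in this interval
B

A) Wrong — a CI is about the parameter μ, not individual data values.
B) Correct — this is the frequentist long-run coverage interpretation.
C) Wrong — μ is fixed; the randomness lives in the interval, not in μ.
D) Wrong — x̄ is observed and sits in the interval by construction.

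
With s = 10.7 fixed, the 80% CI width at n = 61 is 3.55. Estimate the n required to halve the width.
n ≈ 244

CI width ∝ 1/√n
To reduce width by factor 2, need √n to grow by 2 → need 2² = 4 times as many samples.

Current: n = 61, width = 3.55
New: n = 244, width ≈ 1.76

Width reduced by factor of 3.55/1.76 = 2.02.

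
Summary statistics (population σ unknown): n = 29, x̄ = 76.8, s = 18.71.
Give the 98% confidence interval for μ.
(68.23, 85.37)

t-interval (σ unknown):
df = n - 1 = 28
t* = 2.467 for 98% confidence

Margin of error = t* · s/√n = 2.467 · 18.71/√29 = 8.57

CI: (68.23, 85.37)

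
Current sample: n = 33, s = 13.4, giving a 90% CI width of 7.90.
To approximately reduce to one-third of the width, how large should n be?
n ≈ 297

CI width ∝ 1/√n
To reduce width by factor 3, need √n to grow by 3 → need 3² = 9 times as many samples.

Current: n = 33, width = 7.90
New: n = 297, width ≈ 2.57

Width reduced by factor of 7.90/2.57 = 3.07.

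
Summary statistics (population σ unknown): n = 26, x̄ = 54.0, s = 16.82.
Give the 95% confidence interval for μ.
(47.20, 60.80)

t-interval (σ unknown):
df = n - 1 = 25
t* = 2.060 for 95% confidence

Margin of error = t* · s/√n = 2.060 · 16.82/√26 = 6.80

CI: (47.20, 60.80)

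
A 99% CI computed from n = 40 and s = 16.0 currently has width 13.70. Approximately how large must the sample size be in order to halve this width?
n ≈ 160

CI width ∝ 1/√n
To reduce width by factor 2, need √n to grow by 2 → need 2² = 4 times as many samples.

Current: n = 40, width = 13.70
New: n = 160, width ≈ 6.60

Width reduced by factor of 13.70/6.60 = 2.08.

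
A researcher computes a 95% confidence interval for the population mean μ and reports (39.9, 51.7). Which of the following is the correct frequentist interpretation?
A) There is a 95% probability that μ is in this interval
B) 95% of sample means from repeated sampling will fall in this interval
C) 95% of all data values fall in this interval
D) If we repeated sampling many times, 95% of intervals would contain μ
D

A) Wrong — μ is fixed; the randomness lives in the interval, not in μ.
B) Wrong — coverage applies to intervals containing μ, not to future x̄ values.
C) Wrong — a CI is about the parameter μ, not individual data values.
D) Correct — this is the frequentist long-run coverage interpretation.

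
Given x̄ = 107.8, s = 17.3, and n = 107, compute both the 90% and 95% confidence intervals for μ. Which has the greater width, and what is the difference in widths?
95% CI is wider by 1.08

df = 106
90% CI: t* = 1.659, (105.03, 110.57), width = 2 · t* · s/√n = 5.55
95% CI: t* = 1.983, (104.48, 111.12), width = 2 · t* · s/√n = 6.63

The 95% CI is wider by 6.63 - 5.55 = 1.08.
Higher confidence requires a wider interval.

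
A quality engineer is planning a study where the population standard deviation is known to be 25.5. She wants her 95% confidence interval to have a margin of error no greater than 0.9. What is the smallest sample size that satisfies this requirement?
n ≥ 3084

For margin E ≤ 0.9:
n ≥ (z* · σ / E)²
n ≥ (1.960 · 25.5 / 0.9)²
n ≥ 3083.95

Minimum n = 3084 (rounding up)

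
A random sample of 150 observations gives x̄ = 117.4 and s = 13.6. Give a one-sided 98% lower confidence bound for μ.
μ ≥ 115.10

Lower bound (one-sided):
t* = 2.072 (one-sided for 98%)
Lower bound = x̄ - t* · s/√n = 117.4 - 2.072 · 13.6/√150 = 115.10

We are 98% confident that μ ≥ 115.10.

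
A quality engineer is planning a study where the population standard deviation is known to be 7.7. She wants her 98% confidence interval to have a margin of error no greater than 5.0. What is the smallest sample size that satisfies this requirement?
n ≥ 13

For margin E ≤ 5.0:
n ≥ (z* · σ / E)²
n ≥ (2.326 · 7.7 / 5.0)²
n ≥ 12.83

Minimum n = 13 (rounding up)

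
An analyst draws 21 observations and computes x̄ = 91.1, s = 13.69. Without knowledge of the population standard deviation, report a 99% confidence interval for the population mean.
(82.60, 99.60)

t-interval (σ unknown):
df = n - 1 = 20
t* = 2.845 for 99% confidence

Margin of error = t* · s/√n = 2.845 · 13.69/√21 = 8.50

CI: (82.60, 99.60)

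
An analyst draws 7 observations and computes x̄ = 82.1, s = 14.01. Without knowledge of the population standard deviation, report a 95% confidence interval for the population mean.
(69.14, 95.06)

t-interval (σ unknown):
df = n - 1 = 6
t* = 2.447 for 95% confidence

Margin of error = t* · s/√n = 2.447 · 14.01/√7 = 12.96

CI: (69.14, 95.06)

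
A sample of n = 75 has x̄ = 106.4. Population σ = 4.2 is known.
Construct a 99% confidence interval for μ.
(105.15, 107.65)

z-interval (σ known):
z* = 2.576 for 99% confidence

Margin of error = z* · σ/√n = 2.576 · 4.2/√75 = 1.25

CI: (106.4 - 1.25, 106.4 + 1.25) = (105.15, 107.65)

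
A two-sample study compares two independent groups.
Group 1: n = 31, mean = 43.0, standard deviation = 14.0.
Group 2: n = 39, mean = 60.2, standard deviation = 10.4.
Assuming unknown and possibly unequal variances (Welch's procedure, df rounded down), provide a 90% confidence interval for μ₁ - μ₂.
(-22.25, -12.15)

Difference: x̄₁ - x̄₂ = -17.20
SE = √(s₁²/n₁ + s₂²/n₂) = √(14.0²/31 + 10.4²/39) = 3.0159
df = 53.90 → 53 (Welch–Satterthwaite, rounded down)
t* = 1.674

CI: -17.20 ± 1.674 · 3.0159 = -17.20 ± 5.05 = (-22.25, -12.15)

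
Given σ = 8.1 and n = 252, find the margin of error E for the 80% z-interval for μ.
Margin of error = 0.65

Margin of error = z* · σ/√n
= 1.282 · 8.1/√252
= 1.282 · 8.1/15.8745
= 0.65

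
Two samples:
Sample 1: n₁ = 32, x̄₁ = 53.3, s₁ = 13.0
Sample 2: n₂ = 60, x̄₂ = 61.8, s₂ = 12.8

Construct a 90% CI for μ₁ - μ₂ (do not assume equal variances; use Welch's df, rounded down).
(-13.23, -3.77)

Difference: x̄₁ - x̄₂ = -8.50
SE = √(s₁²/n₁ + s₂²/n₂) = √(13.0²/32 + 12.8²/60) = 2.8305
df = 62.56 → 62 (Welch–Satterthwaite, rounded down)
t* = 1.670

CI: -8.50 ± 1.670 · 2.8305 = -8.50 ± 4.73 = (-13.23, -3.77)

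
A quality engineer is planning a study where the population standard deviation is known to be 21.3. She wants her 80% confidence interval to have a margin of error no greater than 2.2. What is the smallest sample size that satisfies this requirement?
n ≥ 155

For margin E ≤ 2.2:
n ≥ (z* · σ / E)²
n ≥ (1.282 · 21.3 / 2.2)²
n ≥ 154.06

Minimum n = 155 (rounding up)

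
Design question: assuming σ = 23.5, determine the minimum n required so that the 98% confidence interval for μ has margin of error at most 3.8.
n ≥ 207

For margin E ≤ 3.8:
n ≥ (z* · σ / E)²
n ≥ (2.326 · 23.5 / 3.8)²
n ≥ 206.91

Minimum n = 207 (rounding up)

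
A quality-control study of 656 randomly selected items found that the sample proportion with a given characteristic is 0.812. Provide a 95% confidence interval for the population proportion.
(0.782, 0.842)

Proportion CI:
SE = √(p̂(1-p̂)/n) = √(0.812 · 0.188 / 656) = 0.01525

z* = 1.960
Margin = z* · SE = 1.960 · 0.01525 = 0.0299

CI: 0.812 ± 0.0299 = (0.782, 0.842)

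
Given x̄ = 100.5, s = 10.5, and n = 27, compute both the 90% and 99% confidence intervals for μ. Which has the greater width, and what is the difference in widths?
99% CI is wider by 4.34

df = 26
90% CI: t* = 1.706, (97.05, 103.95), width = 2 · t* · s/√n = 6.89
99% CI: t* = 2.779, (94.88, 106.12), width = 2 · t* · s/√n = 11.23

The 99% CI is wider by 11.23 - 6.89 = 4.34.
Higher confidence requires a wider interval.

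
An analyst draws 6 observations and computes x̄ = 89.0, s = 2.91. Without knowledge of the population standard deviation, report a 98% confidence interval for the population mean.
(85.00, 93.00)

t-interval (σ unknown):
df = n - 1 = 5
t* = 3.365 for 98% confidence

Margin of error = t* · s/√n = 3.365 · 2.91/√6 = 4.00

CI: (85.00, 93.00)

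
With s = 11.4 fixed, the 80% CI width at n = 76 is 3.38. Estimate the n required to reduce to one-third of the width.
n ≈ 684

CI width ∝ 1/√n
To reduce width by factor 3, need √n to grow by 3 → need 3² = 9 times as many samples.

Current: n = 76, width = 3.38
New: n = 684, width ≈ 1.12

Width reduced by factor of 3.38/1.12 = 3.02.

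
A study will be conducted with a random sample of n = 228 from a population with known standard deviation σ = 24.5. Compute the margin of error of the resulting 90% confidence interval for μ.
Margin of error = 2.67

Margin of error = z* · σ/√n
= 1.645 · 24.5/√228
= 1.645 · 24.5/15.0997
= 2.67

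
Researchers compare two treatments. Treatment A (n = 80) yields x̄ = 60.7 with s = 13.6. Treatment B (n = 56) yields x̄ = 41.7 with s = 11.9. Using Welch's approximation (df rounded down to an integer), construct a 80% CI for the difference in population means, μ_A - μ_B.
(16.17, 21.83)

Difference: x̄₁ - x̄₂ = 19.00
SE = √(s₁²/n₁ + s₂²/n₂) = √(13.6²/80 + 11.9²/56) = 2.2002
df = 127.40 → 127 (Welch–Satterthwaite, rounded down)
t* = 1.288

CI: 19.00 ± 1.288 · 2.2002 = 19.00 ± 2.83 = (16.17, 21.83)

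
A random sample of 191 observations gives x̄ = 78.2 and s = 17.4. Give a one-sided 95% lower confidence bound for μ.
μ ≥ 76.12

Lower bound (one-sided):
t* = 1.653 (one-sided for 95%)
Lower bound = x̄ - t* · s/√n = 78.2 - 1.653 · 17.4/√191 = 76.12

We are 95% confident that μ ≥ 76.12.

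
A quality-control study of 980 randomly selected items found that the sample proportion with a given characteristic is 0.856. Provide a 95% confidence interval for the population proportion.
(0.834, 0.878)

Proportion CI:
SE = √(p̂(1-p̂)/n) = √(0.856 · 0.144 / 980) = 0.01122

z* = 1.960
Margin = z* · SE = 1.960 · 0.01122 = 0.0220

CI: 0.856 ± 0.0220 = (0.834, 0.878)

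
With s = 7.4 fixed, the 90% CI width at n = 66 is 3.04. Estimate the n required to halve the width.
n ≈ 264

CI width ∝ 1/√n
To reduce width by factor 2, need √n to grow by 2 → need 2² = 4 times as many samples.

Current: n = 66, width = 3.04
New: n = 264, width ≈ 1.50

Width reduced by factor of 3.04/1.50 = 2.03.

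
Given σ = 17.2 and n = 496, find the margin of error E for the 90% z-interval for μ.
Margin of error = 1.27

Margin of error = z* · σ/√n
= 1.645 · 17.2/√496
= 1.645 · 17.2/22.2711
= 1.27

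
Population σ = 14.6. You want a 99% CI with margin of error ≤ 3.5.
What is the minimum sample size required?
n ≥ 116

For margin E ≤ 3.5:
n ≥ (z* · σ / E)²
n ≥ (2.576 · 14.6 / 3.5)²
n ≥ 115.47

Minimum n = 116 (rounding up)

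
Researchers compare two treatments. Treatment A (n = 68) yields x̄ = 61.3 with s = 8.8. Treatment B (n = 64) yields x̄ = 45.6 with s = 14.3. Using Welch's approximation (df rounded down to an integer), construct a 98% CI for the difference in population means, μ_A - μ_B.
(10.78, 20.62)

Difference: x̄₁ - x̄₂ = 15.70
SE = √(s₁²/n₁ + s₂²/n₂) = √(8.8²/68 + 14.3²/64) = 2.0818
df = 103.54 → 103 (Welch–Satterthwaite, rounded down)
t* = 2.363

CI: 15.70 ± 2.363 · 2.0818 = 15.70 ± 4.92 = (10.78, 20.62)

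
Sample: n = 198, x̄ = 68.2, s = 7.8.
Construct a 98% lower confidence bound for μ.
μ ≥ 67.05

Lower bound (one-sided):
t* = 2.067 (one-sided for 98%)
Lower bound = x̄ - t* · s/√n = 68.2 - 2.067 · 7.8/√198 = 67.05

We are 98% confident that μ ≥ 67.05.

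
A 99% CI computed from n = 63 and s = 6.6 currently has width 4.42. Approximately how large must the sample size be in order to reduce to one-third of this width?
n ≈ 567

CI width ∝ 1/√n
To reduce width by factor 3, need √n to grow by 3 → need 3² = 9 times as many samples.

Current: n = 63, width = 4.42
New: n = 567, width ≈ 1.43

Width reduced by factor of 4.42/1.43 = 3.09.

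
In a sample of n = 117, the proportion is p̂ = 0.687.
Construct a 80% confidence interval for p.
(0.632, 0.742)

Proportion CI:
SE = √(p̂(1-p̂)/n) = √(0.687 · 0.313 / 117) = 0.04287

z* = 1.282
Margin = z* · SE = 1.282 · 0.04287 = 0.0550

CI: 0.687 ± 0.0550 = (0.632, 0.742)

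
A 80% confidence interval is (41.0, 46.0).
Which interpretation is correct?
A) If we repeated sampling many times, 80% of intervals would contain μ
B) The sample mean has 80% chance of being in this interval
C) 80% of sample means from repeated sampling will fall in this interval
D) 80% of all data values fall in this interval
A

A) Correct — this is the frequentist long-run coverage interpretation.
B) Wrong — x̄ is observed and sits in the interval by construction.
C) Wrong — coverage applies to intervals containing μ, not to future x̄ values.
D) Wrong — a CI is about the parameter μ, not individual data values.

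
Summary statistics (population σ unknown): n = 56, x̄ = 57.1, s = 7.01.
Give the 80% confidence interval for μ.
(55.89, 58.31)

t-interval (σ unknown):
df = n - 1 = 55
t* = 1.297 for 80% confidence

Margin of error = t* · s/√n = 1.297 · 7.01/√56 = 1.21

CI: (55.89, 58.31)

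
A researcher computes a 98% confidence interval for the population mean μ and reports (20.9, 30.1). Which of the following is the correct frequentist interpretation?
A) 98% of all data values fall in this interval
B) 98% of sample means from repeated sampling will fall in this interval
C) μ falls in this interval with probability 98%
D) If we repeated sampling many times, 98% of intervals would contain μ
D

A) Wrong — a CI is about the parameter μ, not individual data values.
B) Wrong — coverage applies to intervals containing μ, not to future x̄ values.
C) Wrong — μ is fixed; the randomness lives in the interval, not in μ.
D) Correct — this is the frequentist long-run coverage interpretation.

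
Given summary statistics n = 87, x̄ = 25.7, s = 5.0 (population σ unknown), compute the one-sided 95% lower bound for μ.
μ ≥ 24.81

Lower bound (one-sided):
t* = 1.663 (one-sided for 95%)
Lower bound = x̄ - t* · s/√n = 25.7 - 1.663 · 5.0/√87 = 24.81

We are 95% confident that μ ≥ 24.81.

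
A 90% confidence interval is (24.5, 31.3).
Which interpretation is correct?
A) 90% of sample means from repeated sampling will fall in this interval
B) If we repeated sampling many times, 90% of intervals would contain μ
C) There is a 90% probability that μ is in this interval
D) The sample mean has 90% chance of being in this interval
B

A) Wrong — coverage applies to intervals containing μ, not to future x̄ values.
B) Correct — this is the frequentist long-run coverage interpretation.
C) Wrong — μ is fixed; the randomness lives in the interval, not in μ.
D) Wrong — x̄ is observed and sits in the interval by construction.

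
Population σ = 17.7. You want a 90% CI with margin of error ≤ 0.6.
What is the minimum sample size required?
n ≥ 2355

For margin E ≤ 0.6:
n ≥ (z* · σ / E)²
n ≥ (1.645 · 17.7 / 0.6)²
n ≥ 2354.92

Minimum n = 2355 (rounding up)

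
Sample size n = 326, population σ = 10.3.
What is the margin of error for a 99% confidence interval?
Margin of error = 1.47

Margin of error = z* · σ/√n
= 2.576 · 10.3/√326
= 2.576 · 10.3/18.0555
= 1.47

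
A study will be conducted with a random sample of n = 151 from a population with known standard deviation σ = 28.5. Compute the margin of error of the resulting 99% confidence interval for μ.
Margin of error = 5.97

Margin of error = z* · σ/√n
= 2.576 · 28.5/√151
= 2.576 · 28.5/12.2882
= 5.97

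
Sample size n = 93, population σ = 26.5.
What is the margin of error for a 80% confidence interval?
Margin of error = 3.52

Margin of error = z* · σ/√n
= 1.282 · 26.5/√93
= 1.282 · 26.5/9.6437
= 3.52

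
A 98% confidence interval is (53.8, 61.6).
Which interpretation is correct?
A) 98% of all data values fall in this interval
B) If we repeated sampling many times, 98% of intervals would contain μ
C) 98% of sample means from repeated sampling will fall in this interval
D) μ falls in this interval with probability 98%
B

A) Wrong — a CI is about the parameter μ, not individual data values.
B) Correct — this is the frequentist long-run coverage interpretation.
C) Wrong — coverage applies to intervals containing μ, not to future x̄ values.
D) Wrong — μ is fixed; the randomness lives in the interval, not in μ.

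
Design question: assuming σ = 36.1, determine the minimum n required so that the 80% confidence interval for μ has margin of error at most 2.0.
n ≥ 536

For margin E ≤ 2.0:
n ≥ (z* · σ / E)²
n ≥ (1.282 · 36.1 / 2.0)²
n ≥ 535.46

Minimum n = 536 (rounding up)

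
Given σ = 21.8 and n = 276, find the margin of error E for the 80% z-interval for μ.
Margin of error = 1.68

Margin of error = z* · σ/√n
= 1.282 · 21.8/√276
= 1.282 · 21.8/16.6132
= 1.68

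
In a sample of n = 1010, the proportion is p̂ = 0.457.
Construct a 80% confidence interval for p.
(0.437, 0.477)

Proportion CI:
SE = √(p̂(1-p̂)/n) = √(0.457 · 0.543 / 1010) = 0.01567

z* = 1.282
Margin = z* · SE = 1.282 · 0.01567 = 0.0201

CI: 0.457 ± 0.0201 = (0.437, 0.477)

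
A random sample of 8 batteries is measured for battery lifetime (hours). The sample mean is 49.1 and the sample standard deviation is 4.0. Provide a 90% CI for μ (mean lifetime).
(46.42, 51.78)

t-interval (σ unknown):
df = n - 1 = 7
t* = 1.895 for 90% confidence

Margin of error = t* · s/√n = 1.895 · 4.0/√8 = 2.68

CI: (46.42, 51.78)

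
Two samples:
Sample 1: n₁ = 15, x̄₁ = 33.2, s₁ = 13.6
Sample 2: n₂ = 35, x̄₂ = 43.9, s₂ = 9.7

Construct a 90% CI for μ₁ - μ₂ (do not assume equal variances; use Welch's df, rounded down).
(-17.39, -4.01)

Difference: x̄₁ - x̄₂ = -10.70
SE = √(s₁²/n₁ + s₂²/n₂) = √(13.6²/15 + 9.7²/35) = 3.8754
df = 20.37 → 20 (Welch–Satterthwaite, rounded down)
t* = 1.725

CI: -10.70 ± 1.725 · 3.8754 = -10.70 ± 6.69 = (-17.39, -4.01)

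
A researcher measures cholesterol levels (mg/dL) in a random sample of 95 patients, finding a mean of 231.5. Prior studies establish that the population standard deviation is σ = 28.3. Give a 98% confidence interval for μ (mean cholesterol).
(224.75, 238.25)

z-interval (σ known):
z* = 2.326 for 98% confidence

Margin of error = z* · σ/√n = 2.326 · 28.3/√95 = 6.75

CI: (231.5 - 6.75, 231.5 + 6.75) = (224.75, 238.25)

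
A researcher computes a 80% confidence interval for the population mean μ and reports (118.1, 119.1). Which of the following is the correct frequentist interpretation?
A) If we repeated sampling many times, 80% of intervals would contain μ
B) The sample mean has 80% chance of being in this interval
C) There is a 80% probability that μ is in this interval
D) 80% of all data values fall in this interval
A

A) Correct — this is the frequentist long-run coverage interpretation.
B) Wrong — x̄ is observed and sits in the interval by construction.
C) Wrong — μ is fixed; the randomness lives in the interval, not in μ.
D) Wrong — a CI is about the parameter μ, not individual data values.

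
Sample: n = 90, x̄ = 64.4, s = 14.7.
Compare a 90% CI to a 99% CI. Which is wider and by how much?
99% CI is wider by 3.01

df = 89
90% CI: t* = 1.662, (61.82, 66.98), width = 2 · t* · s/√n = 5.15
99% CI: t* = 2.632, (60.32, 68.48), width = 2 · t* · s/√n = 8.16

The 99% CI is wider by 8.16 - 5.15 = 3.01.
Higher confidence requires a wider interval.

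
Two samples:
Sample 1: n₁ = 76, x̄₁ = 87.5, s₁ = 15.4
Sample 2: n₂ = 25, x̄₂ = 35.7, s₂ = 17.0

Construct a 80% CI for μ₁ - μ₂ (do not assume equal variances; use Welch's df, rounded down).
(46.80, 56.80)

Difference: x̄₁ - x̄₂ = 51.80
SE = √(s₁²/n₁ + s₂²/n₂) = √(15.4²/76 + 17.0²/25) = 3.8315
df = 37.82 → 37 (Welch–Satterthwaite, rounded down)
t* = 1.305

CI: 51.80 ± 1.305 · 3.8315 = 51.80 ± 5.00 = (46.80, 56.80)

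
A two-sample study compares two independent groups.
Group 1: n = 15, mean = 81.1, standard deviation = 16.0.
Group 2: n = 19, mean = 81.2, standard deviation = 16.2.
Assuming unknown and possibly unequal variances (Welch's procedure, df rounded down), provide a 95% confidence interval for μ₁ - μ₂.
(-11.45, 11.25)

Difference: x̄₁ - x̄₂ = -0.10
SE = √(s₁²/n₁ + s₂²/n₂) = √(16.0²/15 + 16.2²/19) = 5.5569
df = 30.36 → 30 (Welch–Satterthwaite, rounded down)
t* = 2.042

CI: -0.10 ± 2.042 · 5.5569 = -0.10 ± 11.35 = (-11.45, 11.25)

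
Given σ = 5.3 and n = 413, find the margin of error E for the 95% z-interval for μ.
Margin of error = 0.51

Margin of error = z* · σ/√n
= 1.960 · 5.3/√413
= 1.960 · 5.3/20.3224
= 0.51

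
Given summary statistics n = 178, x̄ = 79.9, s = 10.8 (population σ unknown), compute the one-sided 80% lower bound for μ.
μ ≥ 79.22

Lower bound (one-sided):
t* = 0.844 (one-sided for 80%)
Lower bound = x̄ - t* · s/√n = 79.9 - 0.844 · 10.8/√178 = 79.22

We are 80% confident that μ ≥ 79.22.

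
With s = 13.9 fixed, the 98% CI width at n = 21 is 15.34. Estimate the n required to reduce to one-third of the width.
n ≈ 189

CI width ∝ 1/√n
To reduce width by factor 3, need √n to grow by 3 → need 3² = 9 times as many samples.

Current: n = 21, width = 15.34
New: n = 189, width ≈ 4.74

Width reduced by factor of 15.34/4.74 = 3.24.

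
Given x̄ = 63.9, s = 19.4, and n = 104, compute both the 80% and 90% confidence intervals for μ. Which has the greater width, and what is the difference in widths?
90% CI is wider by 1.41

df = 103
80% CI: t* = 1.290, (61.45, 66.35), width = 2 · t* · s/√n = 4.91
90% CI: t* = 1.660, (60.74, 67.06), width = 2 · t* · s/√n = 6.32

The 90% CI is wider by 6.32 - 4.91 = 1.41.
Higher confidence requires a wider interval.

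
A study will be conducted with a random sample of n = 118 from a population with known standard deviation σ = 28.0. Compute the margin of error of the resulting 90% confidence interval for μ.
Margin of error = 4.24

Margin of error = z* · σ/√n
= 1.645 · 28.0/√118
= 1.645 · 28.0/10.8628
= 4.24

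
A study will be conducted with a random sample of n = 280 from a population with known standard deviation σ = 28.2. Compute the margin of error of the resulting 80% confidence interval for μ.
Margin of error = 2.16

Margin of error = z* · σ/√n
= 1.282 · 28.2/√280
= 1.282 · 28.2/16.7332
= 2.16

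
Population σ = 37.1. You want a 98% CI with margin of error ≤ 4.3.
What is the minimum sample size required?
n ≥ 403

For margin E ≤ 4.3:
n ≥ (z* · σ / E)²
n ≥ (2.326 · 37.1 / 4.3)²
n ≥ 402.75

Minimum n = 403 (rounding up)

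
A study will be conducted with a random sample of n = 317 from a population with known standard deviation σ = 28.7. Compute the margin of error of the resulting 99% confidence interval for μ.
Margin of error = 4.15

Margin of error = z* · σ/√n
= 2.576 · 28.7/√317
= 2.576 · 28.7/17.8045
= 4.15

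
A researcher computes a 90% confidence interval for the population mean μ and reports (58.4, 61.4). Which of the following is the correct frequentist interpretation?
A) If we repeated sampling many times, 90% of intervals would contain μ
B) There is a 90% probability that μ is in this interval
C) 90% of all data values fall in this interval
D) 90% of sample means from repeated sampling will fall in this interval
A

A) Correct — this is the frequentist long-run coverage interpretation.
B) Wrong — μ is fixed; the randomness lives in the interval, not in μ.
C) Wrong — a CI is about the parameter μ, not individual data values.
D) Wrong — coverage applies to intervals containing μ, not to future x̄ values.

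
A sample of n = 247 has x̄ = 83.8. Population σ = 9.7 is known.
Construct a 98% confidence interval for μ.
(82.36, 85.24)

z-interval (σ known):
z* = 2.326 for 98% confidence

Margin of error = z* · σ/√n = 2.326 · 9.7/√247 = 1.44

CI: (83.8 - 1.44, 83.8 + 1.44) = (82.36, 85.24)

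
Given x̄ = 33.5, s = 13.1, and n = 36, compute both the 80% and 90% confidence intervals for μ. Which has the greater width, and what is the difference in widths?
90% CI is wider by 1.68

df = 35
80% CI: t* = 1.306, (30.65, 36.35), width = 2 · t* · s/√n = 5.70
90% CI: t* = 1.690, (29.81, 37.19), width = 2 · t* · s/√n = 7.38

The 90% CI is wider by 7.38 - 5.70 = 1.68.
Higher confidence requires a wider interval.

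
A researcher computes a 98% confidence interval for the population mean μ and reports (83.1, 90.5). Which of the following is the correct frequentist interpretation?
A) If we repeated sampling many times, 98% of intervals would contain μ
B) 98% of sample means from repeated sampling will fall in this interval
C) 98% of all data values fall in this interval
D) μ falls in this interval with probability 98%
A

A) Correct — this is the frequentist long-run coverage interpretation.
B) Wrong — coverage applies to intervals containing μ, not to future x̄ values.
C) Wrong — a CI is about the parameter μ, not individual data values.
D) Wrong — μ is fixed; the randomness lives in the interval, not in μ.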